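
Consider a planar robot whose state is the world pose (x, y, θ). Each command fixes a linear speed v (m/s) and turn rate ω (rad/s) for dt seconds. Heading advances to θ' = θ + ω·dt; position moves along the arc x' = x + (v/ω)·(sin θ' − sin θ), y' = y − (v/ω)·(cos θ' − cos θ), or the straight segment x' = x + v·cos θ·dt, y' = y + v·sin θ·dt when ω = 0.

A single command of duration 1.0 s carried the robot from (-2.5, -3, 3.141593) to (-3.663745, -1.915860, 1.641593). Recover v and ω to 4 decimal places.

Δθ = 1.641593 − 3.141593 = -1.500000
ω = Δθ/dt = -1.500000/1.0 = -1.5000
R = Δx/(sin θ' − sin θ) = -1.1667
v = R·ω = -1.1667·-1.5000 = 1.7500

v = 1.7500, ω = -1.5000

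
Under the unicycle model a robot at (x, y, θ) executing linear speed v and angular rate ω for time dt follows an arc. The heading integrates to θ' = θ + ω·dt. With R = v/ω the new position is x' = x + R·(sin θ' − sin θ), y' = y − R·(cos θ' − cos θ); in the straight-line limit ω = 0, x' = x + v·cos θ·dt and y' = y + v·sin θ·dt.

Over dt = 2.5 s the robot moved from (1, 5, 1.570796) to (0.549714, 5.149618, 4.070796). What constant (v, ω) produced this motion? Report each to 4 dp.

Δθ = 4.070796 − 1.570796 = 2.500000
ω = Δθ/dt = 2.500000/2.5 = 1.0000
R = Δx/(sin θ' − sin θ) = 0.2500
v = R·ω = 0.2500·1.0000 = 0.2500

v = 0.2500, ω = 1.0000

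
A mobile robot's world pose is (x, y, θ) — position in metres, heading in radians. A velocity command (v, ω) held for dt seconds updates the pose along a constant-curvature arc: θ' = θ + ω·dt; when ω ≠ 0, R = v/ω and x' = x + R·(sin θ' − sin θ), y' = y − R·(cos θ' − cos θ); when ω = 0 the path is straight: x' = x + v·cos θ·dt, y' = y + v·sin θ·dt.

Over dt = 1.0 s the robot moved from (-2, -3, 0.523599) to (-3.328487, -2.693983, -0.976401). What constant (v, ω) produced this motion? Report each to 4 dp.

v = -1.5000, ω = -1.5000

Δθ = -0.976401 − 0.523599 = -1.500000
ω = Δθ/dt = -1.500000/1.0 = -1.5000
R = Δx/(sin θ' − sin θ) = 1.0000
v = R·ω = 1.0000·-1.5000 = -1.5000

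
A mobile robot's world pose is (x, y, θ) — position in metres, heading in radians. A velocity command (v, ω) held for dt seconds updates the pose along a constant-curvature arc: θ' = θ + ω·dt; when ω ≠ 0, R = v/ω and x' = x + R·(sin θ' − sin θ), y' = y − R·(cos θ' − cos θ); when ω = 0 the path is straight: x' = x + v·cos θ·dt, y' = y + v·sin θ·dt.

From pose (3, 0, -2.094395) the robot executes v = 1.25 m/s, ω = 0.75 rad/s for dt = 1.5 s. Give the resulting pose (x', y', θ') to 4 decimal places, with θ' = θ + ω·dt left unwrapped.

θ' = -2.0944 + 0.75·1.5 = -0.9694
R = v/ω = 1.25/0.75 = 1.6667
x' = 3 + 1.6667·(sin -0.9694 − sin -2.0944) = 3.0691
y' = 0 − 1.6667·(cos -0.9694 − cos -2.0944) = -1.7763

(3.0691, -1.7763, -0.9694)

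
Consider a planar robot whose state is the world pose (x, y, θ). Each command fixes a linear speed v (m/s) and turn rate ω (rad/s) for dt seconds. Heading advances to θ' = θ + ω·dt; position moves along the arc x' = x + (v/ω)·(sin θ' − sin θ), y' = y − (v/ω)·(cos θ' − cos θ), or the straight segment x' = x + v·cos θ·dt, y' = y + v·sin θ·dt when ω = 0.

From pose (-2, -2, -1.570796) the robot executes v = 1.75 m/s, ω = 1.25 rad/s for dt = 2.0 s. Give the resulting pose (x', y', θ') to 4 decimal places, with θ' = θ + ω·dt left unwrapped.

θ' = -1.5708 + 1.25·2.0 = 0.9292
R = v/ω = 1.75/1.25 = 1.4000
x' = -2 + 1.4000·(sin 0.9292 − sin -1.5708) = 0.5216
y' = -2 − 1.4000·(cos 0.9292 − cos -1.5708) = -2.8379

(0.5216, -2.8379, 0.9292)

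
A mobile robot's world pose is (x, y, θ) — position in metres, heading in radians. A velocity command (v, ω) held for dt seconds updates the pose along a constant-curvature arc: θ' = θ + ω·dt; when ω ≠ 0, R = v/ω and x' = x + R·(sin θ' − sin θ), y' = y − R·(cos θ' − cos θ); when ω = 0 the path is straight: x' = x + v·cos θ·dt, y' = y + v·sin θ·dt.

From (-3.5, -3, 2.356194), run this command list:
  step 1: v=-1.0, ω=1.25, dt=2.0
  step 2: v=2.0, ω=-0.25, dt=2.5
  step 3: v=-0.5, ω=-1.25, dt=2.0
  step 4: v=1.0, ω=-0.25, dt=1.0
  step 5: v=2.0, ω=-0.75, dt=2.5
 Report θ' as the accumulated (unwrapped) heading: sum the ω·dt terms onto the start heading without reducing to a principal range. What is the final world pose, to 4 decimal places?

step 1: θ'=4.8562 (R=-0.8000) → pose (-2.1426, -2.3197, 4.8562)
step 2: θ'=4.2312 (R=-8.0000) → pose (-2.9685, -7.1689, 4.2312)
step 3: θ'=1.7312 (R=0.4000) → pose (-2.2190, -7.2901, 1.7312)
step 4: θ'=1.4812 (R=-4.0000) → pose (-2.2543, -6.2933, 1.4812)
step 5: θ'=-0.3938 (R=-2.6667) → pose (1.4249, -4.0694, -0.3938)

(1.4249, -4.0694, -0.3938)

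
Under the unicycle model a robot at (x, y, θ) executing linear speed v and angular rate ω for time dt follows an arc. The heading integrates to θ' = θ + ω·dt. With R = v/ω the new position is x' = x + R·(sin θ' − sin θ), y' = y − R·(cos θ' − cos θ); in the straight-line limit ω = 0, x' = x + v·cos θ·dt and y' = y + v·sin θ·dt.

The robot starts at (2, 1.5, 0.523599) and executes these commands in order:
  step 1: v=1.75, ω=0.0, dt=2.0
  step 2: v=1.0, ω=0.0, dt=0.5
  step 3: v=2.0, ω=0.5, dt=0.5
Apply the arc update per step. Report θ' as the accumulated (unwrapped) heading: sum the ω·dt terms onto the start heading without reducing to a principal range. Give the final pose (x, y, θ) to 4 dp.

step 1: θ'=0.5236 (straight) → pose (5.0311, 3.2500, 0.5236)
step 2: θ'=0.5236 (straight) → pose (5.4641, 3.5000, 0.5236)
step 3: θ'=0.7736 (R=4.0000) → pose (6.2590, 4.1025, 0.7736)

(6.2590, 4.1025, 0.7736)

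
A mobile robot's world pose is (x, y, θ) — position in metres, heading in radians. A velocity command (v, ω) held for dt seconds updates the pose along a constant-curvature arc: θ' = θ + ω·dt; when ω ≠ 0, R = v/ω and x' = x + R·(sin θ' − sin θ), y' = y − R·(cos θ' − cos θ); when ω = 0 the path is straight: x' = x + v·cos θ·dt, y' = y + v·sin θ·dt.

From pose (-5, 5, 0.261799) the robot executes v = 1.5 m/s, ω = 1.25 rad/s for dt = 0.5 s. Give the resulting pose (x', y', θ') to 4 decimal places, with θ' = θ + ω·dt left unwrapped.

(-4.3805, 5.4008, 0.8868)

θ' = 0.2618 + 1.25·0.5 = 0.8868
R = v/ω = 1.5/1.25 = 1.2000
x' = -5 + 1.2000·(sin 0.8868 − sin 0.2618) = -4.3805
y' = 5 − 1.2000·(cos 0.8868 − cos 0.2618) = 5.4008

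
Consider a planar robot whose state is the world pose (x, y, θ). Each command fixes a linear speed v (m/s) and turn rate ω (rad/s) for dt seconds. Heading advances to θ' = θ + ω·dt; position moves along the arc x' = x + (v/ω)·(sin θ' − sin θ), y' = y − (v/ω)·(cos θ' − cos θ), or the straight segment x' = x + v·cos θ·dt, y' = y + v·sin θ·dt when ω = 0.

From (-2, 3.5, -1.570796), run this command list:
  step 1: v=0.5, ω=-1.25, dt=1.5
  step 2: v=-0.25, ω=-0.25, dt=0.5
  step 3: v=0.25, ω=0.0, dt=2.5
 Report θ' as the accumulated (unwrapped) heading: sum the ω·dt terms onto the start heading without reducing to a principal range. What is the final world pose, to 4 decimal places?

step 1: θ'=-3.4458 (R=-0.4000) → pose (-2.5198, 3.1184, -3.4458)
step 2: θ'=-3.5708 (R=1.0000) → pose (-2.4032, 3.0736, -3.5708)
step 3: θ'=-3.5708 (straight) → pose (-2.9715, 3.3337, -3.5708)

(-2.9715, 3.3337, -3.5708)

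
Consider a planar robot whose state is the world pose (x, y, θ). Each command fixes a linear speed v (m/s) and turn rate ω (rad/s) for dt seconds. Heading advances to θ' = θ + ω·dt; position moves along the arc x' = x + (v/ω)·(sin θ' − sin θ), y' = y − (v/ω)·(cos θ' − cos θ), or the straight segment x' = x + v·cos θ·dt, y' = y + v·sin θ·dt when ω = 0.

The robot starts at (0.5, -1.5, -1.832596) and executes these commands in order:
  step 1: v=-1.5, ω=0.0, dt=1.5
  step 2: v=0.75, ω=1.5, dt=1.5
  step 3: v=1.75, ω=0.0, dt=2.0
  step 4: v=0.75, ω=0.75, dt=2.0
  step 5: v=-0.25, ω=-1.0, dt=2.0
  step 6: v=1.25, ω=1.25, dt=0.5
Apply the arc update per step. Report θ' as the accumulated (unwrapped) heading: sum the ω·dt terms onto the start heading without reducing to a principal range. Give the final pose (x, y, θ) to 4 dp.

step 1: θ'=-1.8326 (straight) → pose (1.0823, 0.6733, -1.8326)
step 2: θ'=0.4174 (R=0.5000) → pose (1.7680, 0.0869, 0.4174)
step 3: θ'=0.4174 (straight) → pose (4.9675, 1.5057, 0.4174)
step 4: θ'=1.9174 (R=1.0000) → pose (5.5026, 2.7596, 1.9174)
step 5: θ'=-0.0826 (R=0.2500) → pose (5.2469, 2.4255, -0.0826)
step 6: θ'=0.5424 (R=1.0000) → pose (5.8456, 2.5656, 0.5424)

(5.8456, 2.5656, 0.5424)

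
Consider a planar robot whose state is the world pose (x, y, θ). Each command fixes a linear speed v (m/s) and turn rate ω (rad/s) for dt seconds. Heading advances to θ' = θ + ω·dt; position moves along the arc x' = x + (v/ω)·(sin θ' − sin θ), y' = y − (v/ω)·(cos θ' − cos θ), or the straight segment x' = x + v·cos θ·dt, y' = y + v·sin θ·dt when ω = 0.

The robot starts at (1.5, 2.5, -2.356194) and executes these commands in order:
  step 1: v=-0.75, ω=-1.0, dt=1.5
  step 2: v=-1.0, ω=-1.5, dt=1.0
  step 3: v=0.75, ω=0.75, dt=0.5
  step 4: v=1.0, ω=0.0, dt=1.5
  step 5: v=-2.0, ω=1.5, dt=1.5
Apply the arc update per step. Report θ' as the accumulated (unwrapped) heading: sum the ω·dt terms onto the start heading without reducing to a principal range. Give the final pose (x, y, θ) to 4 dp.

(4.9982, 1.8365, -2.7312)

step 1: θ'=-3.8562 (R=0.7500) → pose (2.5218, 2.5362, -3.8562)
step 2: θ'=-5.3562 (R=0.6667) → pose (2.6182, 1.6325, -5.3562)
step 3: θ'=-4.9812 (R=1.0000) → pose (2.7824, 1.9671, -4.9812)
step 4: θ'=-4.9812 (straight) → pose (3.1808, 3.4133, -4.9812)
step 5: θ'=-2.7312 (R=-1.3333) → pose (4.9982, 1.8365, -2.7312)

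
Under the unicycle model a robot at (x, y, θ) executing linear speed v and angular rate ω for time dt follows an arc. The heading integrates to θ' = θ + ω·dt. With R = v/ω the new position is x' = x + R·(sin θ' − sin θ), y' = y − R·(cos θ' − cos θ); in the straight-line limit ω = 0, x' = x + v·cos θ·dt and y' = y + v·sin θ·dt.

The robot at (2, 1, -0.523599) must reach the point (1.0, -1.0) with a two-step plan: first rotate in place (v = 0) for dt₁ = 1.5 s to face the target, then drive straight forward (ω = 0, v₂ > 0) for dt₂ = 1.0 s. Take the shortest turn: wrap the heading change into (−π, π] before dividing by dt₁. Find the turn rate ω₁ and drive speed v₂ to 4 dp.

heading to target = atan2(-1−1, 1−2) = -2.0344
Δθ = wrap(-2.0344 − -0.5236) = -1.5108; ω₁ = Δθ/dt₁ = -1.0072
distance = √((1−2)² + (-1−1)²) = 2.2361; v₂ = distance/dt₂ = 2.2361

ω₁ = -1.0072, v₂ = 2.2361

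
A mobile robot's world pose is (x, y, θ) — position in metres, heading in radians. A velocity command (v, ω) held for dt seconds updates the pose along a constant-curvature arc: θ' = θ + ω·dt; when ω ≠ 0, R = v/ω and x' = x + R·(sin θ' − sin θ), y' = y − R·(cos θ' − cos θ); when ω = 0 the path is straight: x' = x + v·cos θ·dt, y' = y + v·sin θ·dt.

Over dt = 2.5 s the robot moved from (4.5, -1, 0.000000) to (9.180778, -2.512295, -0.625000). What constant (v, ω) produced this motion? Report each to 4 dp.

v = 2.0000, ω = -0.2500

Δθ = -0.625000 − 0.000000 = -0.625000
ω = Δθ/dt = -0.625000/2.5 = -0.2500
R = Δx/(sin θ' − sin θ) = -8.0000
v = R·ω = -8.0000·-0.2500 = 2.0000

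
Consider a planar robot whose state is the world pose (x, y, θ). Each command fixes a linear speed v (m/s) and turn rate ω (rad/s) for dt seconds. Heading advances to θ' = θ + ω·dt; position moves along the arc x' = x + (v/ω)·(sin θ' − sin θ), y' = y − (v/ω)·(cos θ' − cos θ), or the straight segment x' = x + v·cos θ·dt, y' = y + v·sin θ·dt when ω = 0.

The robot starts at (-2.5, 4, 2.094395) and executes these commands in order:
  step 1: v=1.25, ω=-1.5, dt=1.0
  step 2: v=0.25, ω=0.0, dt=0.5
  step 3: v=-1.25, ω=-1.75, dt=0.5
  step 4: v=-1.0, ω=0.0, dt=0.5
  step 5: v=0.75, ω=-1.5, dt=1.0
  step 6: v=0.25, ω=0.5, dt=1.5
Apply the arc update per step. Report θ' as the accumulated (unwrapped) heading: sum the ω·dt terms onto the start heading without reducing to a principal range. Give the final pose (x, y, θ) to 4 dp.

step 1: θ'=0.5944 (R=-0.8333) → pose (-2.2450, 5.1071, 0.5944)
step 2: θ'=0.5944 (straight) → pose (-2.1414, 5.1771, 0.5944)
step 3: θ'=-0.2806 (R=0.7143) → pose (-2.7392, 5.0825, -0.2806)
step 4: θ'=-0.2806 (straight) → pose (-3.2197, 5.2210, -0.2806)
step 5: θ'=-1.7806 (R=-0.5000) → pose (-2.8691, 4.6364, -1.7806)
step 6: θ'=-1.0306 (R=0.5000) → pose (-2.8089, 4.2751, -1.0306)

(-2.8089, 4.2751, -1.0306)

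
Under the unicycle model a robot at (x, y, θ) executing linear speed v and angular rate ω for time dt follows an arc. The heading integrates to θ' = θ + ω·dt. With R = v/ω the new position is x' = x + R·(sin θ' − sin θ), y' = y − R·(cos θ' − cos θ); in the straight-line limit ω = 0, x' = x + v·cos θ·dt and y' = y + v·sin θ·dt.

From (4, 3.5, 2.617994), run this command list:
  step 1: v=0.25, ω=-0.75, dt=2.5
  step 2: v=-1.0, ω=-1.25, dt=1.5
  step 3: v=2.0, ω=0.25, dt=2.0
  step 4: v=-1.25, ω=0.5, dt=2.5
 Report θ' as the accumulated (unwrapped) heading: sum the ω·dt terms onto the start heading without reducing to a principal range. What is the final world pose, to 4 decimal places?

(2.2664, 1.2479, 0.6180)

step 1: θ'=0.7430 (R=-0.3333) → pose (3.9412, 4.0342, 0.7430)
step 2: θ'=-1.1320 (R=0.8000) → pose (2.6758, 4.2834, -1.1320)
step 3: θ'=-0.6320 (R=8.0000) → pose (5.1918, 1.2274, -0.6320)
step 4: θ'=0.6180 (R=-2.5000) → pose (2.2664, 1.2479, 0.6180)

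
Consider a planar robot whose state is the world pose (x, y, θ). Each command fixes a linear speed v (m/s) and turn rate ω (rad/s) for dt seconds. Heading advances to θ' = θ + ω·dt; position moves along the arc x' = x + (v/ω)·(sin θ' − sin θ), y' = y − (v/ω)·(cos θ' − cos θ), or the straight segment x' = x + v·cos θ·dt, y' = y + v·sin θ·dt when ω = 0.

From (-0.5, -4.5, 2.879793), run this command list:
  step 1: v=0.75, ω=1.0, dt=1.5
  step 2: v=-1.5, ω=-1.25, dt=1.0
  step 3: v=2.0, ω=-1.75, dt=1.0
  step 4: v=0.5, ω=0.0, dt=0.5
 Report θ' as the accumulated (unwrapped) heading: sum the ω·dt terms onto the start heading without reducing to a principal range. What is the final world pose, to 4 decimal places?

(-1.3157, -2.5663, 1.3798)

step 1: θ'=4.3798 (R=0.7500) → pose (-1.4030, -4.9796, 4.3798)
step 2: θ'=3.1298 (R=1.2000) → pose (-0.2546, -4.1715, 3.1298)
step 3: θ'=1.3798 (R=-1.1429) → pose (-1.3632, -2.8117, 1.3798)
step 4: θ'=1.3798 (straight) → pose (-1.3157, -2.5663, 1.3798)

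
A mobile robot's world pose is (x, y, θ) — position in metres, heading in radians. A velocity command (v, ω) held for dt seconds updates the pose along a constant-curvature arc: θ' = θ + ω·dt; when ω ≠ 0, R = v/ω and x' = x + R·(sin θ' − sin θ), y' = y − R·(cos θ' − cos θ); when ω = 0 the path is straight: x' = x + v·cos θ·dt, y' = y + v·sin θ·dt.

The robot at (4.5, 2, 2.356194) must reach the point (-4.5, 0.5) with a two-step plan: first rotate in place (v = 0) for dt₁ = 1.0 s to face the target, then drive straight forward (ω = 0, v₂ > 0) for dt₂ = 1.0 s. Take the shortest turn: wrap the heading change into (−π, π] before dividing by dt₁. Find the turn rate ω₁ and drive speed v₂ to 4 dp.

heading to target = atan2(0.5−2, -4.5−4.5) = -2.9764
Δθ = wrap(-2.9764 − 2.3562) = 0.9505; ω₁ = Δθ/dt₁ = 0.9505
distance = √((-4.5−4.5)² + (0.5−2)²) = 9.1241; v₂ = distance/dt₂ = 9.1241

ω₁ = 0.9505, v₂ = 9.1241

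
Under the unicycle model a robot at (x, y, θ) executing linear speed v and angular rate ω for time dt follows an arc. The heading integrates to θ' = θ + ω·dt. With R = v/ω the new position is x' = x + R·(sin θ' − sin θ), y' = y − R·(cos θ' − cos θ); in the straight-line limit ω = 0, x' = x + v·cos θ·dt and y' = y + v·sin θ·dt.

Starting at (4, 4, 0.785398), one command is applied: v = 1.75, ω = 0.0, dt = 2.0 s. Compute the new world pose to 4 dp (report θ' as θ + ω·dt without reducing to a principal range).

(6.4749, 6.4749, 0.7854)

θ' = 0.7854 + 0.0·2.0 = 0.7854
ω = 0 → straight: x' = 4 + 1.75·cos(0.7854)·2.0 = 6.4749
y' = 4 + 1.75·sin(0.7854)·2.0 = 6.4749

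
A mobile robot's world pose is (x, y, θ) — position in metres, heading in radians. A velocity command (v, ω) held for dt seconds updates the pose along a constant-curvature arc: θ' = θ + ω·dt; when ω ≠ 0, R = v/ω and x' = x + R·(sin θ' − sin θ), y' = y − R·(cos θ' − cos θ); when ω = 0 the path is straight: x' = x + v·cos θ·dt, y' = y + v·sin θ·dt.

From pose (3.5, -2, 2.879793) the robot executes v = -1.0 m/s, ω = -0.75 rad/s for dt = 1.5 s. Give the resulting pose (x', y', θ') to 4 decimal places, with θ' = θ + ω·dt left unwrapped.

θ' = 2.8798 + -0.75·1.5 = 1.7548
R = v/ω = -1.0/-0.75 = 1.3333
x' = 3.5 + 1.3333·(sin 1.7548 − sin 2.8798) = 4.4657
y' = -2 − 1.3333·(cos 1.7548 − cos 2.8798) = -3.0440

(4.4657, -3.0440, 1.7548)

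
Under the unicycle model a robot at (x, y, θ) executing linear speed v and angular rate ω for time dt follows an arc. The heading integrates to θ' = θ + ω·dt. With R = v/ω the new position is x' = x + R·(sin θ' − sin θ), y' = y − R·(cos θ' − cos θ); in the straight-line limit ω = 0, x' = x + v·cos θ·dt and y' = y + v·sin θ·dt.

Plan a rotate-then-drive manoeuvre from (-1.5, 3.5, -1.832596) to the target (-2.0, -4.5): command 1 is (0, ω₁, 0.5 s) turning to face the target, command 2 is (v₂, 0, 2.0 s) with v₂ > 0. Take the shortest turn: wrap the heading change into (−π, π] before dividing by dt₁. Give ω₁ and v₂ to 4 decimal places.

ω₁ = 0.3988, v₂ = 4.0078

heading to target = atan2(-4.5−3.5, -2−-1.5) = -1.6332
Δθ = wrap(-1.6332 − -1.8326) = 0.1994; ω₁ = Δθ/dt₁ = 0.3988
distance = √((-2−-1.5)² + (-4.5−3.5)²) = 8.0156; v₂ = distance/dt₂ = 4.0078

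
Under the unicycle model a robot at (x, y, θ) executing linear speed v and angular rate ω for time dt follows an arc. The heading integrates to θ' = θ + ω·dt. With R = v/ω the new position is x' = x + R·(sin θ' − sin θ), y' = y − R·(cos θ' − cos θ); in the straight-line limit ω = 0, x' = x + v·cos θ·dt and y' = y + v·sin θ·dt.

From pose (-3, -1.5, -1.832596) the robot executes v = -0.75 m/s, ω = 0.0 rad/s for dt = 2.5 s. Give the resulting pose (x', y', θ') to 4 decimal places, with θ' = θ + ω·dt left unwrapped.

(-2.5147, 0.3111, -1.8326)

θ' = -1.8326 + 0.0·2.5 = -1.8326
ω = 0 → straight: x' = -3 + -0.75·cos(-1.8326)·2.5 = -2.5147
y' = -1.5 + -0.75·sin(-1.8326)·2.5 = 0.3111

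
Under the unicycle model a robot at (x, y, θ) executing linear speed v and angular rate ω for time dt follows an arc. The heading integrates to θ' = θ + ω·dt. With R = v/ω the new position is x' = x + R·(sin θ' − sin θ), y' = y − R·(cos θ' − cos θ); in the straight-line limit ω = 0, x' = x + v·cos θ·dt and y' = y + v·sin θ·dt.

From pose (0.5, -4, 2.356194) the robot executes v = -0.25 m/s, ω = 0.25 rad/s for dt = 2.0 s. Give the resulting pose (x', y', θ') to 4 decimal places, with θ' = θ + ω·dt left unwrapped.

(0.9256, -4.2524, 2.8562)

θ' = 2.3562 + 0.25·2.0 = 2.8562
R = v/ω = -0.25/0.25 = -1.0000
x' = 0.5 + -1.0000·(sin 2.8562 − sin 2.3562) = 0.9256
y' = -4 − -1.0000·(cos 2.8562 − cos 2.3562) = -4.2524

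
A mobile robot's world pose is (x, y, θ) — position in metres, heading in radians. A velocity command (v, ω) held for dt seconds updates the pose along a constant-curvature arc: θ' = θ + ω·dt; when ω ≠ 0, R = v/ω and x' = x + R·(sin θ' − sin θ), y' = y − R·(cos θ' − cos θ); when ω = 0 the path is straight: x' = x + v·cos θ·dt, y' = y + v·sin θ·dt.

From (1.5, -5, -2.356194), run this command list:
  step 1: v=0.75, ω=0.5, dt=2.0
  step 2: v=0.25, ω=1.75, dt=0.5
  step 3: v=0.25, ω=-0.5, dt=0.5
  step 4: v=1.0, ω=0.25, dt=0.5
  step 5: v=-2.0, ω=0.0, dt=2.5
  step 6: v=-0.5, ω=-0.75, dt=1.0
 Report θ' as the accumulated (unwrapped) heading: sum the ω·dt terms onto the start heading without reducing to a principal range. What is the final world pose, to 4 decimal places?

step 1: θ'=-1.3562 (R=1.5000) → pose (1.0951, -6.3801, -1.3562)
step 2: θ'=-0.4812 (R=0.1429) → pose (1.1685, -6.4763, -0.4812)
step 3: θ'=-0.7312 (R=-0.5000) → pose (1.2710, -6.5473, -0.7312)
step 4: θ'=-0.6062 (R=4.0000) → pose (1.6631, -6.8571, -0.6062)
step 5: θ'=-0.6062 (straight) → pose (-2.4461, -4.0084, -0.6062)
step 6: θ'=-1.3562 (R=0.6667) → pose (-2.7176, -3.6025, -1.3562)

(-2.7176, -3.6025, -1.3562)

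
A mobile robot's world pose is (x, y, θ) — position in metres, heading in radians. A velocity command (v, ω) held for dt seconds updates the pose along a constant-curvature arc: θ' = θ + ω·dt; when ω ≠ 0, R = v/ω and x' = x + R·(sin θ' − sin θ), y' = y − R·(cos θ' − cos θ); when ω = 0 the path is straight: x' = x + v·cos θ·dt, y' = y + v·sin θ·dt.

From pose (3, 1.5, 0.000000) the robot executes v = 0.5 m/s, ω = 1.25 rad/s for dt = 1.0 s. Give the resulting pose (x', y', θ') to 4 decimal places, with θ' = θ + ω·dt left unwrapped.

(3.3796, 1.7739, 1.2500)

θ' = 0.0000 + 1.25·1.0 = 1.2500
R = v/ω = 0.5/1.25 = 0.4000
x' = 3 + 0.4000·(sin 1.2500 − sin 0.0000) = 3.3796
y' = 1.5 − 0.4000·(cos 1.2500 − cos 0.0000) = 1.7739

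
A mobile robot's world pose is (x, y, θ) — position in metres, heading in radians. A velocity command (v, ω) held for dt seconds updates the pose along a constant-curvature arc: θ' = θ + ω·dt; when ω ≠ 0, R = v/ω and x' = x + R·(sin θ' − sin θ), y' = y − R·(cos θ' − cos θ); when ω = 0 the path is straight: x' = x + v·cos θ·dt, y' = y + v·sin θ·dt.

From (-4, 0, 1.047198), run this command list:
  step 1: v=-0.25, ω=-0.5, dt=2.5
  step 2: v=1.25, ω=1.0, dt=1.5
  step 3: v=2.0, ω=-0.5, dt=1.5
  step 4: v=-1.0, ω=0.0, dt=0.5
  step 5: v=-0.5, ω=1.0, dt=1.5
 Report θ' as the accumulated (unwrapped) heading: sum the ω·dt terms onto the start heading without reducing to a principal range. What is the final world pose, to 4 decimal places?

step 1: θ'=-0.2028 (R=0.5000) → pose (-4.5337, -0.2398, -0.2028)
step 2: θ'=1.2972 (R=1.2500) → pose (-3.0784, 0.6469, 1.2972)
step 3: θ'=0.5472 (R=-4.0000) → pose (-1.3084, 2.9820, 0.5472)
step 4: θ'=0.5472 (straight) → pose (-1.7354, 2.7219, 0.5472)
step 5: θ'=2.0472 (R=-0.5000) → pose (-1.9196, 2.0656, 2.0472)

(-1.9196, 2.0656, 2.0472)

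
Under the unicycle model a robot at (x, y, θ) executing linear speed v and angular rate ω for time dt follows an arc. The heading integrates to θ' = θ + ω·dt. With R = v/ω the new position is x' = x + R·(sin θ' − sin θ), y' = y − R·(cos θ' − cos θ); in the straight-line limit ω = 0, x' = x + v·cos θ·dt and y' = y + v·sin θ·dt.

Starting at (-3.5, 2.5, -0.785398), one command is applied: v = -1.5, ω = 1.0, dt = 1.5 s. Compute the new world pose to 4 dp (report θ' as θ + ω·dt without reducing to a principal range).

θ' = -0.7854 + 1.0·1.5 = 0.7146
R = v/ω = -1.5/1.0 = -1.5000
x' = -3.5 + -1.5000·(sin 0.7146 − sin -0.7854) = -5.5436
y' = 2.5 − -1.5000·(cos 0.7146 − cos -0.7854) = 2.5724

(-5.5436, 2.5724, 0.7146)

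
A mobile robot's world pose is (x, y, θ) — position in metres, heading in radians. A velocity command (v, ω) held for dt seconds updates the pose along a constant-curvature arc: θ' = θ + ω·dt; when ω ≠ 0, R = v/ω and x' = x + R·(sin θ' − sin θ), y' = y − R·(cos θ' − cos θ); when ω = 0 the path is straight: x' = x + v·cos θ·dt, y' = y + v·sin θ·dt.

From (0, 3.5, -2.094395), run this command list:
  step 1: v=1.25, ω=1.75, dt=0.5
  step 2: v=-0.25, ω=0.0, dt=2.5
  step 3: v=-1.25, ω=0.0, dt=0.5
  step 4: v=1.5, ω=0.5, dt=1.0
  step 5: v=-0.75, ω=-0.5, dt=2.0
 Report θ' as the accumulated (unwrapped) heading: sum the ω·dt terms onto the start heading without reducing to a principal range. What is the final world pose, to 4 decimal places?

(-0.1375, 4.1970, -1.7194)

step 1: θ'=-1.2194 (R=0.7143) → pose (-0.0520, 2.8970, -1.2194)
step 2: θ'=-1.2194 (straight) → pose (-0.2672, 3.4838, -1.2194)
step 3: θ'=-1.2194 (straight) → pose (-0.4823, 4.0706, -1.2194)
step 4: θ'=-0.7194 (R=3.0000) → pose (0.3576, 2.8466, -0.7194)
step 5: θ'=-1.7194 (R=1.5000) → pose (-0.1375, 4.1970, -1.7194)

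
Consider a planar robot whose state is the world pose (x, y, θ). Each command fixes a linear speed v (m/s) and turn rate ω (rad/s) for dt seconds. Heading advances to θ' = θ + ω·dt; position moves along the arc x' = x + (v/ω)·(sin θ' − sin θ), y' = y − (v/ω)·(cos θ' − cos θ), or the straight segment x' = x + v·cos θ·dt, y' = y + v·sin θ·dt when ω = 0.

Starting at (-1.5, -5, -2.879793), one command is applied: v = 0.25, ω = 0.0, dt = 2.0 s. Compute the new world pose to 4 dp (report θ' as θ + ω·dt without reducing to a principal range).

(-1.9830, -5.1294, -2.8798)

θ' = -2.8798 + 0.0·2.0 = -2.8798
ω = 0 → straight: x' = -1.5 + 0.25·cos(-2.8798)·2.0 = -1.9830
y' = -5 + 0.25·sin(-2.8798)·2.0 = -5.1294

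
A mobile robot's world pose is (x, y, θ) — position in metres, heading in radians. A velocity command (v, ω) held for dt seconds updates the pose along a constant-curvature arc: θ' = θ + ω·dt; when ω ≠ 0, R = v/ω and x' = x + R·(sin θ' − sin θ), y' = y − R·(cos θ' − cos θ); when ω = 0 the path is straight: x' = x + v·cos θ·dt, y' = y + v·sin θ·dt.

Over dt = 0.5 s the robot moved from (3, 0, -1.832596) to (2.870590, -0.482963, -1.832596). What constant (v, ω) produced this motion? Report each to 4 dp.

v = 1.0000, ω = 0.0000

Δθ = -1.832596 − -1.832596 = 0.000000
ω = Δθ/dt = 0.000000/0.5 = 0.0000
ω = 0 → v = (Δx·cos θ + Δy·sin θ)/dt = 1.0000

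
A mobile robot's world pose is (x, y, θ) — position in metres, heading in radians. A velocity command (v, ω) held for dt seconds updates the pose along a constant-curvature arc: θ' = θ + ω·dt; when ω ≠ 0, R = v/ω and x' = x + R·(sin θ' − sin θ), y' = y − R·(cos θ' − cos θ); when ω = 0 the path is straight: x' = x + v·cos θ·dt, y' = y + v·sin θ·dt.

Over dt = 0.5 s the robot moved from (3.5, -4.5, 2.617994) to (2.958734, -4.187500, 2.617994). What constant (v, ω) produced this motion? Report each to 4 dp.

v = 1.2500, ω = 0.0000

Δθ = 2.617994 − 2.617994 = 0.000000
ω = Δθ/dt = 0.000000/0.5 = 0.0000
ω = 0 → v = (Δx·cos θ + Δy·sin θ)/dt = 1.2500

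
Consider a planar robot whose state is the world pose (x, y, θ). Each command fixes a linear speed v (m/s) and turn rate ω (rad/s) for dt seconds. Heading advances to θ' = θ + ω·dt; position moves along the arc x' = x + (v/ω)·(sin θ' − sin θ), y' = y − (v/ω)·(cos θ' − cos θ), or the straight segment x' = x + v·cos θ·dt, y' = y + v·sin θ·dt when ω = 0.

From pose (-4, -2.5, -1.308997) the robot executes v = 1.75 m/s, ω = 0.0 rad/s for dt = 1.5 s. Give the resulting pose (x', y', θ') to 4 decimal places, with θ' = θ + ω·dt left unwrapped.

θ' = -1.3090 + 0.0·1.5 = -1.3090
ω = 0 → straight: x' = -4 + 1.75·cos(-1.3090)·1.5 = -3.3206
y' = -2.5 + 1.75·sin(-1.3090)·1.5 = -5.0356

(-3.3206, -5.0356, -1.3090)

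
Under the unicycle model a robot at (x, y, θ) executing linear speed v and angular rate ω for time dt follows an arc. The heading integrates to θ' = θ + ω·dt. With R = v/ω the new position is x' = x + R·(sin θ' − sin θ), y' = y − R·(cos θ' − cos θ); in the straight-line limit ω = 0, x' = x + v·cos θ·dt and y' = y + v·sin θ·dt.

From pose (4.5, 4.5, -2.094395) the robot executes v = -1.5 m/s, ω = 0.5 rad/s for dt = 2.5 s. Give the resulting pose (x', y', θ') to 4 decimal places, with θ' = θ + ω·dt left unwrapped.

(4.1446, 7.9926, -0.8444)

θ' = -2.0944 + 0.5·2.5 = -0.8444
R = v/ω = -1.5/0.5 = -3.0000
x' = 4.5 + -3.0000·(sin -0.8444 − sin -2.0944) = 4.1446
y' = 4.5 − -3.0000·(cos -0.8444 − cos -2.0944) = 7.9926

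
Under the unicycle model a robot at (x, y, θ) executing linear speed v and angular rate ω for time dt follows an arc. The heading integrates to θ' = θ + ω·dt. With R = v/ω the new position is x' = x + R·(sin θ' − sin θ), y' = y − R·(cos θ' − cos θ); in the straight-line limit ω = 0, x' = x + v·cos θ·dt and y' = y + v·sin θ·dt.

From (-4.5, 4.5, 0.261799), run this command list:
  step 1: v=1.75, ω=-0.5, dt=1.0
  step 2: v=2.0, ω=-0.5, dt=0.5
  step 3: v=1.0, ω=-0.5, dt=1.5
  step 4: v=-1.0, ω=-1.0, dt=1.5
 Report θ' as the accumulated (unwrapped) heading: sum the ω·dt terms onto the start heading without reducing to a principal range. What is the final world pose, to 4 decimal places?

step 1: θ'=-0.2382 (R=-3.5000) → pose (-2.7683, 4.5204, -0.2382)
step 2: θ'=-0.4882 (R=-4.0000) → pose (-1.8360, 4.1661, -0.4882)
step 3: θ'=-1.2382 (R=-2.0000) → pose (-0.8836, 3.0527, -1.2382)
step 4: θ'=-2.7382 (R=1.0000) → pose (-0.3310, 4.2990, -2.7382)

(-0.3310, 4.2990, -2.7382)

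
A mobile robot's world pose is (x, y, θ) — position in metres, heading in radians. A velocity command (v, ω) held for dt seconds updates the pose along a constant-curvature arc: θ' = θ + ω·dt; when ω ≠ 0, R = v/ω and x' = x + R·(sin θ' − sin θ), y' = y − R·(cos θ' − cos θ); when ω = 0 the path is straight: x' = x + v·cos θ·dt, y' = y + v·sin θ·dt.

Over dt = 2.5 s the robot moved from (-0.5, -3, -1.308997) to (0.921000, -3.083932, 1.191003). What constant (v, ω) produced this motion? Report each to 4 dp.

Δθ = 1.191003 − -1.308997 = 2.500000
ω = Δθ/dt = 2.500000/2.5 = 1.0000
R = Δx/(sin θ' − sin θ) = 0.7500
v = R·ω = 0.7500·1.0000 = 0.7500

v = 0.7500, ω = 1.0000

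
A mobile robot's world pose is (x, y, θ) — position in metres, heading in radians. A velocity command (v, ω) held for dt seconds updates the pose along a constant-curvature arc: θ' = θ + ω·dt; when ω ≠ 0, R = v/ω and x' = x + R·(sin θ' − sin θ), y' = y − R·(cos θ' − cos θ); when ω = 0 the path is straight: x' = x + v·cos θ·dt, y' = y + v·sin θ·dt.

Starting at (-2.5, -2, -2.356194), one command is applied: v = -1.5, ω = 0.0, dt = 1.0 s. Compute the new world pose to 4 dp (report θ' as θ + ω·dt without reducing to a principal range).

(-1.4393, -0.9393, -2.3562)

θ' = -2.3562 + 0.0·1.0 = -2.3562
ω = 0 → straight: x' = -2.5 + -1.5·cos(-2.3562)·1.0 = -1.4393
y' = -2 + -1.5·sin(-2.3562)·1.0 = -0.9393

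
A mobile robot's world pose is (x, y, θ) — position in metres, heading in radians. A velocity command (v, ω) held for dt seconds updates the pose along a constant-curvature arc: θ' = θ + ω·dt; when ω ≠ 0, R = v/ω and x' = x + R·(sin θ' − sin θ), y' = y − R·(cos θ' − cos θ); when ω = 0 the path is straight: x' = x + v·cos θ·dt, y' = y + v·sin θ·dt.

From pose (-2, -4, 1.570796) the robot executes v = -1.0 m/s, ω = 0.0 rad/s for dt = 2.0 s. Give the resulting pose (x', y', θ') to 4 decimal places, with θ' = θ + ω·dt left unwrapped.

(-2.0000, -6.0000, 1.5708)

θ' = 1.5708 + 0.0·2.0 = 1.5708
ω = 0 → straight: x' = -2 + -1.0·cos(1.5708)·2.0 = -2.0000
y' = -4 + -1.0·sin(1.5708)·2.0 = -6.0000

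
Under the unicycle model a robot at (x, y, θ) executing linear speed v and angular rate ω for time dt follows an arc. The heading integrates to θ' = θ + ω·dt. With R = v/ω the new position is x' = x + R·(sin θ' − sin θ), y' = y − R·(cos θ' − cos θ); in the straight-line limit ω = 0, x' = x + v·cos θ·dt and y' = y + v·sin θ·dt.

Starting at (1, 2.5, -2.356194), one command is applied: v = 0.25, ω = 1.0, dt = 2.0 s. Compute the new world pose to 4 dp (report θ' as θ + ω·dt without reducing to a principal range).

θ' = -2.3562 + 1.0·2.0 = -0.3562
R = v/ω = 0.25/1.0 = 0.2500
x' = 1 + 0.2500·(sin -0.3562 − sin -2.3562) = 1.0896
y' = 2.5 − 0.2500·(cos -0.3562 − cos -2.3562) = 2.0889

(1.0896, 2.0889, -0.3562)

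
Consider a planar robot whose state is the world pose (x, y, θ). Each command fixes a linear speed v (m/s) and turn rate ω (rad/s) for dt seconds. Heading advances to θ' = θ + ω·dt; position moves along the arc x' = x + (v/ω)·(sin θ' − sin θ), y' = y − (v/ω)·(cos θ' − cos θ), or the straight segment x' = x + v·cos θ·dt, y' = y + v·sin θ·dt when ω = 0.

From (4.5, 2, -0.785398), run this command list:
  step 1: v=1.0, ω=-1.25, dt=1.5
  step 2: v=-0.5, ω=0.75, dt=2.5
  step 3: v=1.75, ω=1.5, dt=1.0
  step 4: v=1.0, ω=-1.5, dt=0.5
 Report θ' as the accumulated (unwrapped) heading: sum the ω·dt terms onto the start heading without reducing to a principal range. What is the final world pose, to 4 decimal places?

step 1: θ'=-2.6604 (R=-0.8000) → pose (4.3046, 0.7252, -2.6604)
step 2: θ'=-0.7854 (R=-0.6667) → pose (4.4674, 1.7875, -0.7854)
step 3: θ'=0.7146 (R=1.1667) → pose (6.0569, 1.7312, 0.7146)
step 4: θ'=-0.0354 (R=-0.6667) → pose (6.5174, 1.8939, -0.0354)

(6.5174, 1.8939, -0.0354)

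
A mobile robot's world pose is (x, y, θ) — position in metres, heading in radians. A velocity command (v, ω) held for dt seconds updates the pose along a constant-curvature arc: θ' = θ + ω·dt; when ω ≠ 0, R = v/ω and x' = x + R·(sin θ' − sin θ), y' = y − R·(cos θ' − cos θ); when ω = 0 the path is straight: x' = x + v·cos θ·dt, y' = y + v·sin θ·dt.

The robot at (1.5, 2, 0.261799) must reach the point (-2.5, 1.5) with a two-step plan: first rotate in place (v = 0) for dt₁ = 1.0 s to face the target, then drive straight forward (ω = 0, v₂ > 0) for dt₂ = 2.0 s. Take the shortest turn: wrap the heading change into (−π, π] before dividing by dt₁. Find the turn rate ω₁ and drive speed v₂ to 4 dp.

heading to target = atan2(1.5−2, -2.5−1.5) = -3.0172
Δθ = wrap(-3.0172 − 0.2618) = 3.0041; ω₁ = Δθ/dt₁ = 3.0041
distance = √((-2.5−1.5)² + (1.5−2)²) = 4.0311; v₂ = distance/dt₂ = 2.0156

ω₁ = 3.0041, v₂ = 2.0156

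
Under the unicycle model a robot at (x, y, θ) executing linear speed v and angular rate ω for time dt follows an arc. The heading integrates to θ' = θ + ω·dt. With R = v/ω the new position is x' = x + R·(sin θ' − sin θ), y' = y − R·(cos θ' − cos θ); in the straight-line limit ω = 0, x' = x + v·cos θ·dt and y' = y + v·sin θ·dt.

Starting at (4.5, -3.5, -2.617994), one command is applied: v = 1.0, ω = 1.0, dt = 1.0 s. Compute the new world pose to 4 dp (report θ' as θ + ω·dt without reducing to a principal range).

(4.0011, -4.3188, -1.6180)

θ' = -2.6180 + 1.0·1.0 = -1.6180
R = v/ω = 1.0/1.0 = 1.0000
x' = 4.5 + 1.0000·(sin -1.6180 − sin -2.6180) = 4.0011
y' = -3.5 − 1.0000·(cos -1.6180 − cos -2.6180) = -4.3188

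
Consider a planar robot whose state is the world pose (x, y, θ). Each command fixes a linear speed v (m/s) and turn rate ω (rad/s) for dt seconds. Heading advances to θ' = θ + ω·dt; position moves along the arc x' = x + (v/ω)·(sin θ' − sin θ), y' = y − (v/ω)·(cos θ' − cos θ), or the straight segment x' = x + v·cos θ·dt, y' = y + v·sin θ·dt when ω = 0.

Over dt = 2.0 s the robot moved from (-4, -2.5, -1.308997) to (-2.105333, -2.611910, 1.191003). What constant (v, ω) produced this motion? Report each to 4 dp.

Δθ = 1.191003 − -1.308997 = 2.500000
ω = Δθ/dt = 2.500000/2.0 = 1.2500
R = Δx/(sin θ' − sin θ) = 1.0000
v = R·ω = 1.0000·1.2500 = 1.2500

v = 1.2500, ω = 1.2500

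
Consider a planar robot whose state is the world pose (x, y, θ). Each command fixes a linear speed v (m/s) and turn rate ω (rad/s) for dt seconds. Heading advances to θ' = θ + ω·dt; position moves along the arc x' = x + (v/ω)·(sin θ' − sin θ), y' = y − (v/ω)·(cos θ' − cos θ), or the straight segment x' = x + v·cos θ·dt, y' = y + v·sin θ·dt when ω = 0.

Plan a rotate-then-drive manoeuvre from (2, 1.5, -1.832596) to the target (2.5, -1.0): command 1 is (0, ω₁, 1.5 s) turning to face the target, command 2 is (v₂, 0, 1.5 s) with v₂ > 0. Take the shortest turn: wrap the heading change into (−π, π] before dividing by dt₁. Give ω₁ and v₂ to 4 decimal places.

ω₁ = 0.3061, v₂ = 1.6997

heading to target = atan2(-1−1.5, 2.5−2) = -1.3734
Δθ = wrap(-1.3734 − -1.8326) = 0.4592; ω₁ = Δθ/dt₁ = 0.3061
distance = √((2.5−2)² + (-1−1.5)²) = 2.5495; v₂ = distance/dt₂ = 1.6997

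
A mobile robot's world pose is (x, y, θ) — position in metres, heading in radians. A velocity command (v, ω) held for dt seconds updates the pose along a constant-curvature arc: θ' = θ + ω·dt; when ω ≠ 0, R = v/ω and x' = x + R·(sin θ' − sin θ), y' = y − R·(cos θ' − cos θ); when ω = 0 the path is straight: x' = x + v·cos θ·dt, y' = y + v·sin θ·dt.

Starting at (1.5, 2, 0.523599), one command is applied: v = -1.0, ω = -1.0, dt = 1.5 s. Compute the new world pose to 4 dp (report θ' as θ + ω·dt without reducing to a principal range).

(0.1715, 2.3060, -0.9764)

θ' = 0.5236 + -1.0·1.5 = -0.9764
R = v/ω = -1.0/-1.0 = 1.0000
x' = 1.5 + 1.0000·(sin -0.9764 − sin 0.5236) = 0.1715
y' = 2 − 1.0000·(cos -0.9764 − cos 0.5236) = 2.3060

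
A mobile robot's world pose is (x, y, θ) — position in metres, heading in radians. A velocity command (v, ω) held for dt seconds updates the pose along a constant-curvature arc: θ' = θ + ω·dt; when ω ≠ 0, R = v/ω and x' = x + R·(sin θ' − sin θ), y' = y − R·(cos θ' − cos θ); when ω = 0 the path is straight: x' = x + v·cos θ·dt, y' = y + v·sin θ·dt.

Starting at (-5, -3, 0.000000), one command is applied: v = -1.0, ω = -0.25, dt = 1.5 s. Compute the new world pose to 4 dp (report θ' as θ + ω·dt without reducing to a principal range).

(-6.4651, -2.7220, -0.3750)

θ' = 0.0000 + -0.25·1.5 = -0.3750
R = v/ω = -1.0/-0.25 = 4.0000
x' = -5 + 4.0000·(sin -0.3750 − sin 0.0000) = -6.4651
y' = -3 − 4.0000·(cos -0.3750 − cos 0.0000) = -2.7220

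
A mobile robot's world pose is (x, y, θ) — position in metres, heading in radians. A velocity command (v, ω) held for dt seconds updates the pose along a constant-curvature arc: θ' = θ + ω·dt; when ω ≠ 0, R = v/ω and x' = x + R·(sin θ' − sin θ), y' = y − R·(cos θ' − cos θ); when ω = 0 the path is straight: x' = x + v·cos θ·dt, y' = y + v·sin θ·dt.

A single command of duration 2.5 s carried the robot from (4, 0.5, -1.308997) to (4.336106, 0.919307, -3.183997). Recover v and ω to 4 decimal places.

Δθ = -3.183997 − -1.308997 = -1.875000
ω = Δθ/dt = -1.875000/2.5 = -0.7500
R = −Δy/(cos θ' − cos θ) = 0.3333
v = R·ω = 0.3333·-0.7500 = -0.2500

v = -0.2500, ω = -0.7500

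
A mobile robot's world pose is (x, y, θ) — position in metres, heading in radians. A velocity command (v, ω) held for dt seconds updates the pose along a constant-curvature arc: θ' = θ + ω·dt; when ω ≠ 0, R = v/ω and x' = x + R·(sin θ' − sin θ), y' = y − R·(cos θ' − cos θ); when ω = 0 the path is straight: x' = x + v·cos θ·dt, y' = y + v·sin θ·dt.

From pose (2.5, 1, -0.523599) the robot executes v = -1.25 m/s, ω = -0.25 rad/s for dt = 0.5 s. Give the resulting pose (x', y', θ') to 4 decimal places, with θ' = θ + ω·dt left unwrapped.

(1.9796, 1.3455, -0.6486)

θ' = -0.5236 + -0.25·0.5 = -0.6486
R = v/ω = -1.25/-0.25 = 5.0000
x' = 2.5 + 5.0000·(sin -0.6486 − sin -0.5236) = 1.9796
y' = 1 − 5.0000·(cos -0.6486 − cos -0.5236) = 1.3455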